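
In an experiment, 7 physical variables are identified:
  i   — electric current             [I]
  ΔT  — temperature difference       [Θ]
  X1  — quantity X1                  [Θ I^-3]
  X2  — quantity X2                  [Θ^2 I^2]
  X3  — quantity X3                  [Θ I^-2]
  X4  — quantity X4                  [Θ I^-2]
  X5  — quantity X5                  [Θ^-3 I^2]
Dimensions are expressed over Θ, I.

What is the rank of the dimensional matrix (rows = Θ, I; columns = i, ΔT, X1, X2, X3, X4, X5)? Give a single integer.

Write exponents as rows Θ,I / cols i,ΔT,X1,X2,X3,X4,X5:
  Θ: [ 0  1  1  2  1  1 -3]
  I: [ 1  0 -3  2 -2 -2  2]
RREF → pivots at {i,ΔT} ⇒ r = 2

2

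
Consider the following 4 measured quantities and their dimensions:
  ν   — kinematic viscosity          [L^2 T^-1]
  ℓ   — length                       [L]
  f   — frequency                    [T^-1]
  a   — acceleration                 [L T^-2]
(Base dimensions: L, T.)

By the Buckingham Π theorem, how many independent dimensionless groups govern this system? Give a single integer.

Exponent matrix [L,T] × [ν,ℓ,f,a]:
  L: [ 2  1  0  1]
  T: [-1  0 -1 -2]
Row reduction gives pivot columns ν,ℓ; rank = 2
Π count = n − r = 4 − 2 = 2

2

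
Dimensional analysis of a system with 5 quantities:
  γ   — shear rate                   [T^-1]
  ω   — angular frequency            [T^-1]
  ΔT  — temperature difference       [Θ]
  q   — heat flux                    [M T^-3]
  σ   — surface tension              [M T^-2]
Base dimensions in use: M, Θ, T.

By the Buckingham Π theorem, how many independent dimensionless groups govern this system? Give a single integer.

2

Write exponents as rows M,Θ,T / cols γ,ω,ΔT,q,σ:
  M: [ 0  0  0  1  1]
  Θ: [ 0  0  1  0  0]
  T: [-1 -1  0 -3 -2]
Row reduction gives pivot columns γ,ΔT,q; rank = 3
n=5, r=3 ⇒ 2 dimensionless groups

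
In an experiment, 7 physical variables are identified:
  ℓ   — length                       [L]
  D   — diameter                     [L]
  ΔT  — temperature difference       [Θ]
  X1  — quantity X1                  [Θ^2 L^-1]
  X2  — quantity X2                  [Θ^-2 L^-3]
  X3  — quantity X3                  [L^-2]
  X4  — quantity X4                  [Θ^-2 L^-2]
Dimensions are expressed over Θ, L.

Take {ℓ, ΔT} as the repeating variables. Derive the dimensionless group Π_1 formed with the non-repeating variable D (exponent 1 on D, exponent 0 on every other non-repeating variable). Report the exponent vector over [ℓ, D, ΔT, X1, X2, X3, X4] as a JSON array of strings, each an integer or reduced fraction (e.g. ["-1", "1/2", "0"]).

Write exponents as rows Θ,L / cols ℓ,D,ΔT,X1,X2,X3,X4:
  Θ: [ 0  0  1  2 -2  0 -2]
  L: [ 1  1  0 -1 -3 -2 -2]
RREF → pivots at {ℓ,ΔT} ⇒ r = 2
Pivot set = {ℓ,ΔT}, free = {D,X1,X2,X3,X4}
RREF:
  r0: [   1    1    0   -1   -3   -2   -2]
  r1: [   0    0    1    2   -2    0   -2]
Fix exponent of D at 1, X1 at 0, X2 at 0, X3 at 0, X4 at 0; solve each RREF row for its pivot's exponent:
  r0: exp(ℓ) + (1)·1 = 0 ⇒ exp(ℓ) = -1
  r1: exp(ΔT) + (0)·1 = 0 ⇒ exp(ΔT) = 0
Π_1 = ℓ^-1 · D

["-1", "1", "0", "0", "0", "0", "0"]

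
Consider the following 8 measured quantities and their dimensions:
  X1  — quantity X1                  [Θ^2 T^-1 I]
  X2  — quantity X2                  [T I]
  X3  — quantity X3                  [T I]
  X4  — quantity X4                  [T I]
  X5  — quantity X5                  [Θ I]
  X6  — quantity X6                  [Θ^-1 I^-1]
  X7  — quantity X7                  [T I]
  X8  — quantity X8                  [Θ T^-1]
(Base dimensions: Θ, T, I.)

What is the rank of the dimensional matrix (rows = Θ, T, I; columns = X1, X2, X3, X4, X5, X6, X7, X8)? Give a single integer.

Exponent matrix [Θ,T,I] × [X1,X2,X3,X4,X5,X6,X7,X8]:
  Θ: [ 2  0  0  0  1 -1  0  1]
  T: [-1  1  1  1  0  0  1 -1]
  I: [ 1  1  1  1  1 -1  1  0]
RREF → pivots at {X1,X2} ⇒ r = 2

2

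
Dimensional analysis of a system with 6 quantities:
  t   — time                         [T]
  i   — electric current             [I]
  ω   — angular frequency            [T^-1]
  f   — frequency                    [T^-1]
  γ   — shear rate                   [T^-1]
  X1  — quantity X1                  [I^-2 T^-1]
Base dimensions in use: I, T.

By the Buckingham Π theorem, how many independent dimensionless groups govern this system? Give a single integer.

4

Exponent matrix [I,T] × [t,i,ω,f,γ,X1]:
  I: [ 0  1  0  0  0 -2]
  T: [ 1  0 -1 -1 -1 -1]
Echelon form has 2 nonzero rows (pivots: t,i)
6 vars − rank 2 = 4 Π groups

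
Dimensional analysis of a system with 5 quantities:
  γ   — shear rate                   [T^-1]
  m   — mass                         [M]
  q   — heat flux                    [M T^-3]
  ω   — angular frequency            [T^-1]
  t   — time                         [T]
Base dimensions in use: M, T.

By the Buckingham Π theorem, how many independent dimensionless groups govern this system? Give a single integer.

Dimensional matrix (M×T by γ×m×q×ω×t):
  M: [ 0  1  1  0  0]
  T: [-1  0 -3 -1  1]
Echelon form has 2 nonzero rows (pivots: γ,m)
5 vars − rank 2 = 3 Π groups

3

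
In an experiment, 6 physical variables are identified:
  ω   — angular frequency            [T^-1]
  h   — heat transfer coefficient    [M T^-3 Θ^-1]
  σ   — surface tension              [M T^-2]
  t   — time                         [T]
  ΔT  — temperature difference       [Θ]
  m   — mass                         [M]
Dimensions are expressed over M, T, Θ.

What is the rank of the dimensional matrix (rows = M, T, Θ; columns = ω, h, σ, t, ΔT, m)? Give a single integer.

3

Dimensional matrix (M×T×Θ by ω×h×σ×t×ΔT×m):
  M: [ 0  1  1  0  0  1]
  T: [-1 -3 -2  1  0  0]
  Θ: [ 0 -1  0  0  1  0]
Row reduction gives pivot columns ω,h,σ; rank = 3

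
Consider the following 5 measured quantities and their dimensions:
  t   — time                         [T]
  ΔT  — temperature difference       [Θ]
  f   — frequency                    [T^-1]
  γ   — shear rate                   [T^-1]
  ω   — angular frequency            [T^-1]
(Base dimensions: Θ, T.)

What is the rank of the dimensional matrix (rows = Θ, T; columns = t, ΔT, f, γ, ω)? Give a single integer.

Dimensional matrix (Θ×T by t×ΔT×f×γ×ω):
  Θ: [ 0  1  0  0  0]
  T: [ 1  0 -1 -1 -1]
RREF → pivots at {t,ΔT} ⇒ r = 2

2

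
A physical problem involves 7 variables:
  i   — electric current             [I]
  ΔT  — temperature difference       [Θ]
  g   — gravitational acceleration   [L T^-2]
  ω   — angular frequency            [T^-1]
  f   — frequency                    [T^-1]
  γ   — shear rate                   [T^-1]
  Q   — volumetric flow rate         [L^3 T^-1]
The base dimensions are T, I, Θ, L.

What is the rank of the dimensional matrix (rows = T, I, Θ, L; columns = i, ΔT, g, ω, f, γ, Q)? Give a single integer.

4

Dimensional matrix (T×I×Θ×L by i×ΔT×g×ω×f×γ×Q):
  T: [ 0  0 -2 -1 -1 -1 -1]
  I: [ 1  0  0  0  0  0  0]
  Θ: [ 0  1  0  0  0  0  0]
  L: [ 0  0  1  0  0  0  3]
RREF → pivots at {i,ΔT,g,ω} ⇒ r = 4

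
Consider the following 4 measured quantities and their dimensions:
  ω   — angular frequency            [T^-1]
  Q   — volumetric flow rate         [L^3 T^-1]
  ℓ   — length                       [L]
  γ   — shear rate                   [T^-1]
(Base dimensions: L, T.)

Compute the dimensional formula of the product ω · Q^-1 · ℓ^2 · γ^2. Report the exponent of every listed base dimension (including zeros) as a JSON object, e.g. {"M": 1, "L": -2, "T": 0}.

{"L": -1, "T": -2}

Exponent matrix [L,T] × [ω,Q,ℓ,γ]:
  L: [ 0  3  1  0]
  T: [-1 -1  0 -1]
  [L]: (1)·0+(-1)·3+(2)·1+(2)·0 = -1
  [T]: (1)·-1+(-1)·-1+(2)·0+(2)·-1 = -2
⇒ L^-1 T^-2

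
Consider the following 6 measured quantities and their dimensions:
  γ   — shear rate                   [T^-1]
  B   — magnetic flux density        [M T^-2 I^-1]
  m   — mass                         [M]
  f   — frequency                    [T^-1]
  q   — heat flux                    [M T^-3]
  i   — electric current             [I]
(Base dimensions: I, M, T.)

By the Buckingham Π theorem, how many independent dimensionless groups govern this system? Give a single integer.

Dimensional matrix (I×M×T by γ×B×m×f×q×i):
  I: [ 0 -1  0  0  0  1]
  M: [ 0  1  1  0  1  0]
  T: [-1 -2  0 -1 -3  0]
RREF → pivots at {γ,B,m} ⇒ r = 3
Π count = n − r = 6 − 3 = 3

3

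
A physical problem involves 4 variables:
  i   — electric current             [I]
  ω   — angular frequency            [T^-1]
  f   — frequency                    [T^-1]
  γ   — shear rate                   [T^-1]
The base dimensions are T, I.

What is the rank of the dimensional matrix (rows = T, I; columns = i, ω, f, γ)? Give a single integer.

2

Exponent matrix [T,I] × [i,ω,f,γ]:
  T: [ 0 -1 -1 -1]
  I: [ 1  0  0  0]
Row reduction gives pivot columns i,ω; rank = 2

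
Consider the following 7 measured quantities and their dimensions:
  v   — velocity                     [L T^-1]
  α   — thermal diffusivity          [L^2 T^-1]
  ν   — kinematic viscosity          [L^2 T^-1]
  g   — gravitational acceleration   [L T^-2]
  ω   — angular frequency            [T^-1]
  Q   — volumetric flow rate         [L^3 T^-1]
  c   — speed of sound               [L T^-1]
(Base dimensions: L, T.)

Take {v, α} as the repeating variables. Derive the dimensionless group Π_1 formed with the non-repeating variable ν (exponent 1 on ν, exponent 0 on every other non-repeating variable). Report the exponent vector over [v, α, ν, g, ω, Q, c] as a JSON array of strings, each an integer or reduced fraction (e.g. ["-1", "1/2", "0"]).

["0", "-1", "1", "0", "0", "0", "0"]

Exponent matrix [L,T] × [v,α,ν,g,ω,Q,c]:
  L: [ 1  2  2  1  0  3  1]
  T: [-1 -1 -1 -2 -1 -1 -1]
RREF → pivots at {v,α} ⇒ r = 2
Repeat: v,α; free: ν,g,ω,Q,c
RREF:
  r0: [   1    0    0    3    2   -1    1]
  r1: [   0    1    1   -1   -1    2    0]
Fix exponent of ν at 1, g at 0, ω at 0, Q at 0, c at 0; solve each RREF row for its pivot's exponent:
  r0: exp(v) + (0)·1 = 0 ⇒ exp(v) = 0
  r1: exp(α) + (1)·1 = 0 ⇒ exp(α) = -1
Π_1 = α^-1 · ν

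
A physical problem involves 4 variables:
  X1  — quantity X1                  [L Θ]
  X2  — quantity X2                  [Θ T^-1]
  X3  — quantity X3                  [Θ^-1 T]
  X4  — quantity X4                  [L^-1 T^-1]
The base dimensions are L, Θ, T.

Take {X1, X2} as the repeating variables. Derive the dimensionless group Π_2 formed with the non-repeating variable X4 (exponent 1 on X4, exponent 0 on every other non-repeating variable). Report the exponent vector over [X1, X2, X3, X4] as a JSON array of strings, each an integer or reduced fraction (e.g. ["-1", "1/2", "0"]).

["1", "-1", "0", "1"]

Write exponents as rows L,Θ,T / cols X1,X2,X3,X4:
  L: [ 1  0  0 -1]
  Θ: [ 1  1 -1  0]
  T: [ 0 -1  1 -1]
Echelon form has 2 nonzero rows (pivots: X1,X2)
Pivot set = {X1,X2}, free = {X3,X4}
RREF:
  r0: [   1    0    0   -1]
  r1: [   0    1   -1    1]
  r2: [   0    0    0    0]
Fix exponent of X4 at 1, X3 at 0; solve each RREF row for its pivot's exponent:
  r0: exp(X1) + (-1)·1 = 0 ⇒ exp(X1) = 1
  r1: exp(X2) + (1)·1 = 0 ⇒ exp(X2) = -1
Π_2 = X1 · X2^-1 · X4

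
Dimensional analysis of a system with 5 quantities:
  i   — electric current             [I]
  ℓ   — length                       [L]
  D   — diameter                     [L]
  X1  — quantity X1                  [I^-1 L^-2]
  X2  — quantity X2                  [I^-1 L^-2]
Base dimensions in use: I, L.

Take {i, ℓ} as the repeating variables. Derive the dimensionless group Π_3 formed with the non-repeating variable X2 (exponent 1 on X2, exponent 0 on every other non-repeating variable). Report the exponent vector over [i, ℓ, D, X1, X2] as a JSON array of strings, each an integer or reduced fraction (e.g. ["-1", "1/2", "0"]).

["1", "2", "0", "0", "1"]

Dimensional matrix (I×L by i×ℓ×D×X1×X2):
  I: [ 1  0  0 -1 -1]
  L: [ 0  1  1 -2 -2]
Echelon form has 2 nonzero rows (pivots: i,ℓ)
Repeat: i,ℓ; free: D,X1,X2
RREF:
  r0: [   1    0    0   -1   -1]
  r1: [   0    1    1   -2   -2]
Fix exponent of X2 at 1, D at 0, X1 at 0; solve each RREF row for its pivot's exponent:
  r0: exp(i) + (-1)·1 = 0 ⇒ exp(i) = 1
  r1: exp(ℓ) + (-2)·1 = 0 ⇒ exp(ℓ) = 2
Π_3 = i · ℓ^2 · X2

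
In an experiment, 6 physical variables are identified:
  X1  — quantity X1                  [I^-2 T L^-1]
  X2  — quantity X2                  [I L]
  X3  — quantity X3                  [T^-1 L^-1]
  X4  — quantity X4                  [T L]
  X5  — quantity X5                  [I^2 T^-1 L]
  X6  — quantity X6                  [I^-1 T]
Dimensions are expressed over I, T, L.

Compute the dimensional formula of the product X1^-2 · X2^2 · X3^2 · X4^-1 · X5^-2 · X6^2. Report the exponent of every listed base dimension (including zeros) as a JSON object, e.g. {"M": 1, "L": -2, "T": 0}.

Write exponents as rows I,T,L / cols X1,X2,X3,X4,X5,X6:
  I: [-2  1  0  0  2 -1]
  T: [ 1  0 -1  1 -1  1]
  L: [-1  1 -1  1  1  0]
  [I]: (-2)·-2+(2)·1+(2)·0+(-1)·0+(-2)·2+(2)·-1 = 0
  [T]: (-2)·1+(2)·0+(2)·-1+(-1)·1+(-2)·-1+(2)·1 = -1
  [L]: (-2)·-1+(2)·1+(2)·-1+(-1)·1+(-2)·1+(2)·0 = -1
⇒ T^-1 L^-1

{"I": 0, "T": -1, "L": -1}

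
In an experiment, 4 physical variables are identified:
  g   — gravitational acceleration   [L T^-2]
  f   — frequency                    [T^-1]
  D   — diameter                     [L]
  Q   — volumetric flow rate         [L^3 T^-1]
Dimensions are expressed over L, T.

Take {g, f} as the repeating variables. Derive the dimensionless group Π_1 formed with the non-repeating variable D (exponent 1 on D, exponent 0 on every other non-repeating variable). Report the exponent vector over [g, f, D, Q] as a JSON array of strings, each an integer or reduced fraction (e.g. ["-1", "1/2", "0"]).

Write exponents as rows L,T / cols g,f,D,Q:
  L: [ 1  0  1  3]
  T: [-2 -1  0 -1]
RREF → pivots at {g,f} ⇒ r = 2
Pivot set = {g,f}, free = {D,Q}
RREF:
  r0: [   1    0    1    3]
  r1: [   0    1   -2   -5]
Fix exponent of D at 1, Q at 0; solve each RREF row for its pivot's exponent:
  r0: exp(g) + (1)·1 = 0 ⇒ exp(g) = -1
  r1: exp(f) + (-2)·1 = 0 ⇒ exp(f) = 2
Π_1 = g^-1 · f^2 · D

["-1", "2", "1", "0"]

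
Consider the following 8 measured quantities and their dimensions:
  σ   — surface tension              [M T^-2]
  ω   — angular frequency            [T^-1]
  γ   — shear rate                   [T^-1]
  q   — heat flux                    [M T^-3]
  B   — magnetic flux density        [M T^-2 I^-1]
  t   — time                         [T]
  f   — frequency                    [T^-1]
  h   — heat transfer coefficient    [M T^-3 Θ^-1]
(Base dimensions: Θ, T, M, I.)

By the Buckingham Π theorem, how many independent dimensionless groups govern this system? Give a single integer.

Write exponents as rows Θ,T,M,I / cols σ,ω,γ,q,B,t,f,h:
  Θ: [ 0  0  0  0  0  0  0 -1]
  T: [-2 -1 -1 -3 -2  1 -1 -3]
  M: [ 1  0  0  1  1  0  0  1]
  I: [ 0  0  0  0 -1  0  0  0]
Row reduction gives pivot columns σ,ω,B,h; rank = 4
8 vars − rank 4 = 4 Π groups

4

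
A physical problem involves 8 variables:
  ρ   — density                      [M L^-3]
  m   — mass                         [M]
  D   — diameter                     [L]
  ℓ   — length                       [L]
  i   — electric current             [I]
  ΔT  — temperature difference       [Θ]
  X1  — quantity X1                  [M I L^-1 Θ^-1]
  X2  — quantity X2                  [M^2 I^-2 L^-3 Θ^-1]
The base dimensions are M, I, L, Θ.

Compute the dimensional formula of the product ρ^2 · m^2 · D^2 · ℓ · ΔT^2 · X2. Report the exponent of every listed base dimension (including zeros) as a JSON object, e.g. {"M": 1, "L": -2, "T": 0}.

{"M": 6, "I": -2, "L": -6, "Θ": 1}

Exponent matrix [M,I,L,Θ] × [ρ,m,D,ℓ,i,ΔT,X1,X2]:
  M: [ 1  1  0  0  0  0  1  2]
  I: [ 0  0  0  0  1  0  1 -2]
  L: [-3  0  1  1  0  0 -1 -3]
  Θ: [ 0  0  0  0  0  1 -1 -1]
  [M]: (2)·1+(2)·1+(2)·0+(1)·0+(2)·0+(1)·2 = 6
  [I]: (2)·0+(2)·0+(2)·0+(1)·0+(2)·0+(1)·-2 = -2
  [L]: (2)·-3+(2)·0+(2)·1+(1)·1+(2)·0+(1)·-3 = -6
  [Θ]: (2)·0+(2)·0+(2)·0+(1)·0+(2)·1+(1)·-1 = 1
⇒ M^6 I^-2 L^-6 Θ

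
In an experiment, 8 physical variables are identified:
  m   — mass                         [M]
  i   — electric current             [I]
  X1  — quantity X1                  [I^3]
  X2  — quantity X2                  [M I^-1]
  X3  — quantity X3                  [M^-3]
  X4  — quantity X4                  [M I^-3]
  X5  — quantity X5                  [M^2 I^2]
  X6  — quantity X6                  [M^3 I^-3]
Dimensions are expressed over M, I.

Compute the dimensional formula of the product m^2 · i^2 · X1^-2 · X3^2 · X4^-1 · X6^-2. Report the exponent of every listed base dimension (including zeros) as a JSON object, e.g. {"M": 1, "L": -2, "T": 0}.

Exponent matrix [M,I] × [m,i,X1,X2,X3,X4,X5,X6]:
  M: [ 1  0  0  1 -3  1  2  3]
  I: [ 0  1  3 -1  0 -3  2 -3]
  [M]: (2)·1+(2)·0+(-2)·0+(2)·-3+(-1)·1+(-2)·3 = -11
  [I]: (2)·0+(2)·1+(-2)·3+(2)·0+(-1)·-3+(-2)·-3 = 5
⇒ M^-11 I^5

{"M": -11, "I": 5}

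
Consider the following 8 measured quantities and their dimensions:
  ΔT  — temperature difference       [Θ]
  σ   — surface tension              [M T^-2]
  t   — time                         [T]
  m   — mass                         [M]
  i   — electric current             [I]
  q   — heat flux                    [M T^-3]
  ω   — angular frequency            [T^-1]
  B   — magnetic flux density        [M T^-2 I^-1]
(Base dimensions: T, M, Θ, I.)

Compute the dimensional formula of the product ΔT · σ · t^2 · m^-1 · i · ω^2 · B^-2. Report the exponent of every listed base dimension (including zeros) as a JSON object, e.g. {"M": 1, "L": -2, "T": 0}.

{"T": 2, "M": -2, "Θ": 1, "I": 3}

Exponent matrix [T,M,Θ,I] × [ΔT,σ,t,m,i,q,ω,B]:
  T: [ 0 -2  1  0  0 -3 -1 -2]
  M: [ 0  1  0  1  0  1  0  1]
  Θ: [ 1  0  0  0  0  0  0  0]
  I: [ 0  0  0  0  1  0  0 -1]
  [T]: (1)·0+(1)·-2+(2)·1+(-1)·0+(1)·0+(2)·-1+(-2)·-2 = 2
  [M]: (1)·0+(1)·1+(2)·0+(-1)·1+(1)·0+(2)·0+(-2)·1 = -2
  [Θ]: (1)·1+(1)·0+(2)·0+(-1)·0+(1)·0+(2)·0+(-2)·0 = 1
  [I]: (1)·0+(1)·0+(2)·0+(-1)·0+(1)·1+(2)·0+(-2)·-1 = 3
⇒ T^2 M^-2 Θ I^3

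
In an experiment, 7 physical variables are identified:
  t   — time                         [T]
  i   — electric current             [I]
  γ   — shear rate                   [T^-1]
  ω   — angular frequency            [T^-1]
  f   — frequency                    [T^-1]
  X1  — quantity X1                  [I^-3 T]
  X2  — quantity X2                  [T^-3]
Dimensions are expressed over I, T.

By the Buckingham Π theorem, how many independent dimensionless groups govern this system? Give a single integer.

Write exponents as rows I,T / cols t,i,γ,ω,f,X1,X2:
  I: [ 0  1  0  0  0 -3  0]
  T: [ 1  0 -1 -1 -1  1 -3]
RREF → pivots at {t,i} ⇒ r = 2
7 vars − rank 2 = 5 Π groups

5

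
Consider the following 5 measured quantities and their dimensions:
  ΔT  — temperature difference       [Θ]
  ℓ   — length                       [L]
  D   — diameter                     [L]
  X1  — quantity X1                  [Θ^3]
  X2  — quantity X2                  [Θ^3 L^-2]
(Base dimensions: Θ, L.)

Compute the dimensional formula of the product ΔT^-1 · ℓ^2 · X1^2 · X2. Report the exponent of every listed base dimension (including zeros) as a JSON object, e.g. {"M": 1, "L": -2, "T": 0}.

{"Θ": 8, "L": 0}

Write exponents as rows Θ,L / cols ΔT,ℓ,D,X1,X2:
  Θ: [ 1  0  0  3  3]
  L: [ 0  1  1  0 -2]
  [Θ]: (-1)·1+(2)·0+(2)·3+(1)·3 = 8
  [L]: (-1)·0+(2)·1+(2)·0+(1)·-2 = 0
⇒ Θ^8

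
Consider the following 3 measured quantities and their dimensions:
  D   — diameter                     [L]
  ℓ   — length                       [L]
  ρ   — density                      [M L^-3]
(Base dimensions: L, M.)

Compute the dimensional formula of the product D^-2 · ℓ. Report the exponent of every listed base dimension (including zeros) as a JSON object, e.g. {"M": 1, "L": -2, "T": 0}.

{"L": -1, "M": 0}

Exponent matrix [L,M] × [D,ℓ,ρ]:
  L: [ 1  1 -3]
  M: [ 0  0  1]
  [L]: (-2)·1+(1)·1 = -1
  [M]: (-2)·0+(1)·0 = 0
⇒ L^-1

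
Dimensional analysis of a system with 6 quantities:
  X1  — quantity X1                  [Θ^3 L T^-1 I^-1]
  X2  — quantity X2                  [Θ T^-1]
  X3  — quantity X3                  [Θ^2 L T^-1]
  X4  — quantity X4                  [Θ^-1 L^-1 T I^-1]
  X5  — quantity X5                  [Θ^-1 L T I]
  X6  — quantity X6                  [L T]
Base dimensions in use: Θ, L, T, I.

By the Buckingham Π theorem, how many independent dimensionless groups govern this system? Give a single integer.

3

Exponent matrix [Θ,L,T,I] × [X1,X2,X3,X4,X5,X6]:
  Θ: [ 3  1  2 -1 -1  0]
  L: [ 1  0  1 -1  1  1]
  T: [-1 -1 -1  1  1  1]
  I: [-1  0  0 -1  1  0]
Echelon form has 3 nonzero rows (pivots: X1,X2,X3)
n=6, r=3 ⇒ 3 dimensionless groups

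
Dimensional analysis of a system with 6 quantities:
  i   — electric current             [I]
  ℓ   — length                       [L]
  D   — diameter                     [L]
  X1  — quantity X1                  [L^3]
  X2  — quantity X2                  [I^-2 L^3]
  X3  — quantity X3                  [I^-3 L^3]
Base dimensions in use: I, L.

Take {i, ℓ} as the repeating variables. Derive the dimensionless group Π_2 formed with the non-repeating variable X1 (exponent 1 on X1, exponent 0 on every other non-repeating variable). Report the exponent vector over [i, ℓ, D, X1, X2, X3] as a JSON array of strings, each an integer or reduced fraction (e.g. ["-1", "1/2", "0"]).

["0", "-3", "0", "1", "0", "0"]

Dimensional matrix (I×L by i×ℓ×D×X1×X2×X3):
  I: [ 1  0  0  0 -2 -3]
  L: [ 0  1  1  3  3  3]
Row reduction gives pivot columns i,ℓ; rank = 2
Repeat: i,ℓ; free: D,X1,X2,X3
RREF:
  r0: [   1    0    0    0   -2   -3]
  r1: [   0    1    1    3    3    3]
Fix exponent of X1 at 1, D at 0, X2 at 0, X3 at 0; solve each RREF row for its pivot's exponent:
  r0: exp(i) + (0)·1 = 0 ⇒ exp(i) = 0
  r1: exp(ℓ) + (3)·1 = 0 ⇒ exp(ℓ) = -3
Π_2 = ℓ^-3 · X1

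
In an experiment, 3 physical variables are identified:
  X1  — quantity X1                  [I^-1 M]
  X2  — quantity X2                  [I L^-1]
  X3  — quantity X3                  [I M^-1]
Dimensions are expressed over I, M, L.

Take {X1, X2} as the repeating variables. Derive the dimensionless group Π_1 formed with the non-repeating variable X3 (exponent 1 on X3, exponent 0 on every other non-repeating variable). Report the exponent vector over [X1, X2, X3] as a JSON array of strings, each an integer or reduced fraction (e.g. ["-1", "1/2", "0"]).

["1", "0", "1"]

Write exponents as rows I,M,L / cols X1,X2,X3:
  I: [-1  1  1]
  M: [ 1  0 -1]
  L: [ 0 -1  0]
RREF → pivots at {X1,X2} ⇒ r = 2
Repeat: X1,X2; free: X3
RREF:
  r0: [   1    0   -1]
  r1: [   0    1    0]
  r2: [   0    0    0]
Fix exponent of X3 at 1; solve each RREF row for its pivot's exponent:
  r0: exp(X1) + (-1)·1 = 0 ⇒ exp(X1) = 1
  r1: exp(X2) + (0)·1 = 0 ⇒ exp(X2) = 0
Π_1 = X1 · X3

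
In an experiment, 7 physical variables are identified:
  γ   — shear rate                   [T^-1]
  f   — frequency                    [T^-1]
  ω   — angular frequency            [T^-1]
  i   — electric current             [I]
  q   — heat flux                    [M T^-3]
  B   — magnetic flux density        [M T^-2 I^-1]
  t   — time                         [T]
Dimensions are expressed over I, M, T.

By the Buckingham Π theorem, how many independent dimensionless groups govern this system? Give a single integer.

Dimensional matrix (I×M×T by γ×f×ω×i×q×B×t):
  I: [ 0  0  0  1  0 -1  0]
  M: [ 0  0  0  0  1  1  0]
  T: [-1 -1 -1  0 -3 -2  1]
RREF → pivots at {γ,i,q} ⇒ r = 3
n=7, r=3 ⇒ 4 dimensionless groups

4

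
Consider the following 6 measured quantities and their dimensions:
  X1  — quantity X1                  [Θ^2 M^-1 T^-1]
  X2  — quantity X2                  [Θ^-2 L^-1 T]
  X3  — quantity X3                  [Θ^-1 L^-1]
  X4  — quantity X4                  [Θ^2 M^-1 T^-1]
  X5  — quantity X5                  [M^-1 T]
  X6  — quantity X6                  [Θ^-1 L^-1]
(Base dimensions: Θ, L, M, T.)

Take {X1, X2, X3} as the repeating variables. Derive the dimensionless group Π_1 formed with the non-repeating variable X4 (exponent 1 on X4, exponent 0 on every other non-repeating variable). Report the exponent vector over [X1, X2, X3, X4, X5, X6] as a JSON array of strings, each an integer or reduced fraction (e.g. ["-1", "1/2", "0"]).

Write exponents as rows Θ,L,M,T / cols X1,X2,X3,X4,X5,X6:
  Θ: [ 2 -2 -1  2  0 -1]
  L: [ 0 -1 -1  0  0 -1]
  M: [-1  0  0 -1 -1  0]
  T: [-1  1  0 -1  1  0]
Echelon form has 3 nonzero rows (pivots: X1,X2,X3)
Pivot set = {X1,X2,X3}, free = {X4,X5,X6}
RREF:
  r0: [   1    0    0    1    1    0]
  r1: [   0    1    0    0    2    0]
  r2: [   0    0    1    0   -2    1]
  r3: [   0    0    0    0    0    0]
Fix exponent of X4 at 1, X5 at 0, X6 at 0; solve each RREF row for its pivot's exponent:
  r0: exp(X1) + (1)·1 = 0 ⇒ exp(X1) = -1
  r1: exp(X2) + (0)·1 = 0 ⇒ exp(X2) = 0
  r2: exp(X3) + (0)·1 = 0 ⇒ exp(X3) = 0
Π_1 = X1^-1 · X4

["-1", "0", "0", "1", "0", "0"]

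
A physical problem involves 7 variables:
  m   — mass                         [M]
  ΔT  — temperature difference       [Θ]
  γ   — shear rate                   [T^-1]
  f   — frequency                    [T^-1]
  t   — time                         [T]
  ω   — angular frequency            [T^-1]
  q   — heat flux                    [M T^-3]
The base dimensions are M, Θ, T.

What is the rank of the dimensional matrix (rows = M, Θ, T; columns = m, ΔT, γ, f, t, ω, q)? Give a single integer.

Write exponents as rows M,Θ,T / cols m,ΔT,γ,f,t,ω,q:
  M: [ 1  0  0  0  0  0  1]
  Θ: [ 0  1  0  0  0  0  0]
  T: [ 0  0 -1 -1  1 -1 -3]
Row reduction gives pivot columns m,ΔT,γ; rank = 3

3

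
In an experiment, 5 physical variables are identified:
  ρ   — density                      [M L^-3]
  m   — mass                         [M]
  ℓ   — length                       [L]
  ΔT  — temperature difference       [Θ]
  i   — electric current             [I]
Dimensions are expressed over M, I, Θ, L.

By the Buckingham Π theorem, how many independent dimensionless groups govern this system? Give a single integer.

Exponent matrix [M,I,Θ,L] × [ρ,m,ℓ,ΔT,i]:
  M: [ 1  1  0  0  0]
  I: [ 0  0  0  0  1]
  Θ: [ 0  0  0  1  0]
  L: [-3  0  1  0  0]
Echelon form has 4 nonzero rows (pivots: ρ,m,ΔT,i)
Π count = n − r = 5 − 4 = 1

1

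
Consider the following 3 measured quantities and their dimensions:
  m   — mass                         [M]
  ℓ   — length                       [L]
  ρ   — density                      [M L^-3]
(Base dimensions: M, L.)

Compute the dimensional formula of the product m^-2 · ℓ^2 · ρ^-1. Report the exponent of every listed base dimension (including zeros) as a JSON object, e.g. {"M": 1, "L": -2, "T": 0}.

{"M": -3, "L": 5}

Write exponents as rows M,L / cols m,ℓ,ρ:
  M: [ 1  0  1]
  L: [ 0  1 -3]
  [M]: (-2)·1+(2)·0+(-1)·1 = -3
  [L]: (-2)·0+(2)·1+(-1)·-3 = 5
⇒ M^-3 L^5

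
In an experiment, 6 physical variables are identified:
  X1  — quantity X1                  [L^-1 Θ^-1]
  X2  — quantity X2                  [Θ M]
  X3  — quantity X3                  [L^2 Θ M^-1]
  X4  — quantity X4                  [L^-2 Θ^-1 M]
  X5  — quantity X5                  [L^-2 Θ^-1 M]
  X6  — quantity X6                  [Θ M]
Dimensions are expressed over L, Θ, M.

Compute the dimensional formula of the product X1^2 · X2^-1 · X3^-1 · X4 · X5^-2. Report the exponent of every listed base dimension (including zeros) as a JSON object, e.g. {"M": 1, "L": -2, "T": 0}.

Exponent matrix [L,Θ,M] × [X1,X2,X3,X4,X5,X6]:
  L: [-1  0  2 -2 -2  0]
  Θ: [-1  1  1 -1 -1  1]
  M: [ 0  1 -1  1  1  1]
  [L]: (2)·-1+(-1)·0+(-1)·2+(1)·-2+(-2)·-2 = -2
  [Θ]: (2)·-1+(-1)·1+(-1)·1+(1)·-1+(-2)·-1 = -3
  [M]: (2)·0+(-1)·1+(-1)·-1+(1)·1+(-2)·1 = -1
⇒ L^-2 Θ^-3 M^-1

{"L": -2, "Θ": -3, "M": -1}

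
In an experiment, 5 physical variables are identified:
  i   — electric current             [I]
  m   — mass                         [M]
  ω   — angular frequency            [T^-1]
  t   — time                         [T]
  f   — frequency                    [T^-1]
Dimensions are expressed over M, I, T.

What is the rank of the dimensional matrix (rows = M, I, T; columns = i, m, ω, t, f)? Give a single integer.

Exponent matrix [M,I,T] × [i,m,ω,t,f]:
  M: [ 0  1  0  0  0]
  I: [ 1  0  0  0  0]
  T: [ 0  0 -1  1 -1]
Row reduction gives pivot columns i,m,ω; rank = 3

3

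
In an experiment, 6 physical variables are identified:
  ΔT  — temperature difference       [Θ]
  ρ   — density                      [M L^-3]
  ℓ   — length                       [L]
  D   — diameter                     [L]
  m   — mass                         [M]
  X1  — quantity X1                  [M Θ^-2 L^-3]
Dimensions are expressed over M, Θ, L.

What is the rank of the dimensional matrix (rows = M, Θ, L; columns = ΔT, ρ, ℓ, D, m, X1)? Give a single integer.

3

Dimensional matrix (M×Θ×L by ΔT×ρ×ℓ×D×m×X1):
  M: [ 0  1  0  0  1  1]
  Θ: [ 1  0  0  0  0 -2]
  L: [ 0 -3  1  1  0 -3]
Echelon form has 3 nonzero rows (pivots: ΔT,ρ,ℓ)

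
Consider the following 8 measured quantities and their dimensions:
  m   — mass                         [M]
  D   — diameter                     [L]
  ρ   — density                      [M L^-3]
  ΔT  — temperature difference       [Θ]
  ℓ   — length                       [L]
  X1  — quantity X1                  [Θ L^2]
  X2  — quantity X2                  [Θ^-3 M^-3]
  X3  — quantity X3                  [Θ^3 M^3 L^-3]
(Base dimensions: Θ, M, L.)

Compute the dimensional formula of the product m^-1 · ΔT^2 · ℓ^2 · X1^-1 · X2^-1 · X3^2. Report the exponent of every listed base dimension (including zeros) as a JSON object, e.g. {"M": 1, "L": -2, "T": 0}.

Write exponents as rows Θ,M,L / cols m,D,ρ,ΔT,ℓ,X1,X2,X3:
  Θ: [ 0  0  0  1  0  1 -3  3]
  M: [ 1  0  1  0  0  0 -3  3]
  L: [ 0  1 -3  0  1  2  0 -3]
  [Θ]: (-1)·0+(2)·1+(2)·0+(-1)·1+(-1)·-3+(2)·3 = 10
  [M]: (-1)·1+(2)·0+(2)·0+(-1)·0+(-1)·-3+(2)·3 = 8
  [L]: (-1)·0+(2)·0+(2)·1+(-1)·2+(-1)·0+(2)·-3 = -6
⇒ Θ^10 M^8 L^-6

{"Θ": 10, "M": 8, "L": -6}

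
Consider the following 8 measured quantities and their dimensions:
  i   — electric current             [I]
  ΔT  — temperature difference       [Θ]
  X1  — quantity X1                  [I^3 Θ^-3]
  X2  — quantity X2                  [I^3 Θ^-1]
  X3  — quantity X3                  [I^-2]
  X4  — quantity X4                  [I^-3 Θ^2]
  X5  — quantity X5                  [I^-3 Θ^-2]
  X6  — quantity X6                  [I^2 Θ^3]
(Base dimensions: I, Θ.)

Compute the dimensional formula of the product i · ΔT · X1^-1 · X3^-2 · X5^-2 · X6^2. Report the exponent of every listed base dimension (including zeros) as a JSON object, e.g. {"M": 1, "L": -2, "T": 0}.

Write exponents as rows I,Θ / cols i,ΔT,X1,X2,X3,X4,X5,X6:
  I: [ 1  0  3  3 -2 -3 -3  2]
  Θ: [ 0  1 -3 -1  0  2 -2  3]
  [I]: (1)·1+(1)·0+(-1)·3+(-2)·-2+(-2)·-3+(2)·2 = 12
  [Θ]: (1)·0+(1)·1+(-1)·-3+(-2)·0+(-2)·-2+(2)·3 = 14
⇒ I^12 Θ^14

{"I": 12, "Θ": 14}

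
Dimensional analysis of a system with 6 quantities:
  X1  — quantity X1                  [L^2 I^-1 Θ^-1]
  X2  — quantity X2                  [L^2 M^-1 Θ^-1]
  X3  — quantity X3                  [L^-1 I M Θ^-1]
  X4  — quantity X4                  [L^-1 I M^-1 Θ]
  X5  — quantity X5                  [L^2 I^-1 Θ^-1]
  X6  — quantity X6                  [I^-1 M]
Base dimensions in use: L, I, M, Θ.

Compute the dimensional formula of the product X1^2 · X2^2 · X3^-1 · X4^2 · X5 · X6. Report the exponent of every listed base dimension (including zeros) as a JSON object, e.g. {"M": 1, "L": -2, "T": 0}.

Exponent matrix [L,I,M,Θ] × [X1,X2,X3,X4,X5,X6]:
  L: [ 2  2 -1 -1  2  0]
  I: [-1  0  1  1 -1 -1]
  M: [ 0 -1  1 -1  0  1]
  Θ: [-1 -1 -1  1 -1  0]
  [L]: (2)·2+(2)·2+(-1)·-1+(2)·-1+(1)·2+(1)·0 = 9
  [I]: (2)·-1+(2)·0+(-1)·1+(2)·1+(1)·-1+(1)·-1 = -3
  [M]: (2)·0+(2)·-1+(-1)·1+(2)·-1+(1)·0+(1)·1 = -4
  [Θ]: (2)·-1+(2)·-1+(-1)·-1+(2)·1+(1)·-1+(1)·0 = -2
⇒ L^9 I^-3 M^-4 Θ^-2

{"L": 9, "I": -3, "M": -4, "Θ": -2}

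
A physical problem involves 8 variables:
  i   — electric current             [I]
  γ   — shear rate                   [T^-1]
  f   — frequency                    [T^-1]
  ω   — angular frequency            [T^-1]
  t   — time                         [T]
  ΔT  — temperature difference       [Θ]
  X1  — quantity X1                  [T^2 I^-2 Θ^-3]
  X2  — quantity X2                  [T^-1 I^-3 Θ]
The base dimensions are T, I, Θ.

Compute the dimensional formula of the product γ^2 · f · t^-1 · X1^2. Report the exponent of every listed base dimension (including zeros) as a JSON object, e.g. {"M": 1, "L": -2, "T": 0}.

Write exponents as rows T,I,Θ / cols i,γ,f,ω,t,ΔT,X1,X2:
  T: [ 0 -1 -1 -1  1  0  2 -1]
  I: [ 1  0  0  0  0  0 -2 -3]
  Θ: [ 0  0  0  0  0  1 -3  1]
  [T]: (2)·-1+(1)·-1+(-1)·1+(2)·2 = 0
  [I]: (2)·0+(1)·0+(-1)·0+(2)·-2 = -4
  [Θ]: (2)·0+(1)·0+(-1)·0+(2)·-3 = -6
⇒ I^-4 Θ^-6

{"T": 0, "I": -4, "Θ": -6}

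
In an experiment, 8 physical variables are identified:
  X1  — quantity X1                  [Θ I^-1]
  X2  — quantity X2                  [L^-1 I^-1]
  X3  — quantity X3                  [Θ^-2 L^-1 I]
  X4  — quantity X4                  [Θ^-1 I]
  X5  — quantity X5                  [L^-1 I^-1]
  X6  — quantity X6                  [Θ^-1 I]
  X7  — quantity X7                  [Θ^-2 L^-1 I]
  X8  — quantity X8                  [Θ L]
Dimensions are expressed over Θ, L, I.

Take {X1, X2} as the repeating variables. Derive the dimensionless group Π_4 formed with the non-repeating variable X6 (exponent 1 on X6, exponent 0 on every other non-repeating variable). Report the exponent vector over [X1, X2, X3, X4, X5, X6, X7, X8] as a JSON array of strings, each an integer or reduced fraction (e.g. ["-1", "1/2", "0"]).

["1", "0", "0", "0", "0", "1", "0", "0"]

Exponent matrix [Θ,L,I] × [X1,X2,X3,X4,X5,X6,X7,X8]:
  Θ: [ 1  0 -2 -1  0 -1 -2  1]
  L: [ 0 -1 -1  0 -1  0 -1  1]
  I: [-1 -1  1  1 -1  1  1  0]
Row reduction gives pivot columns X1,X2; rank = 2
Pivot set = {X1,X2}, free = {X3,X4,X5,X6,X7,X8}
RREF:
  r0: [   1    0   -2   -1    0   -1   -2    1]
  r1: [   0    1    1    0    1    0    1   -1]
  r2: [   0    0    0    0    0    0    0    0]
Fix exponent of X6 at 1, X3 at 0, X4 at 0, X5 at 0, X7 at 0, X8 at 0; solve each RREF row for its pivot's exponent:
  r0: exp(X1) + (-1)·1 = 0 ⇒ exp(X1) = 1
  r1: exp(X2) + (0)·1 = 0 ⇒ exp(X2) = 0
Π_4 = X1 · X6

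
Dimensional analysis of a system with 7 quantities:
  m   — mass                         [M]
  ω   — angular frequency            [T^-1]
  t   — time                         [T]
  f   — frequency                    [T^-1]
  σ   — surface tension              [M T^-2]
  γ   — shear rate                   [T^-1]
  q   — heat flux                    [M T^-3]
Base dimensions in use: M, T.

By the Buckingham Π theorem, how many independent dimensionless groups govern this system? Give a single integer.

Write exponents as rows M,T / cols m,ω,t,f,σ,γ,q:
  M: [ 1  0  0  0  1  0  1]
  T: [ 0 -1  1 -1 -2 -1 -3]
RREF → pivots at {m,ω} ⇒ r = 2
n=7, r=2 ⇒ 5 dimensionless groups

5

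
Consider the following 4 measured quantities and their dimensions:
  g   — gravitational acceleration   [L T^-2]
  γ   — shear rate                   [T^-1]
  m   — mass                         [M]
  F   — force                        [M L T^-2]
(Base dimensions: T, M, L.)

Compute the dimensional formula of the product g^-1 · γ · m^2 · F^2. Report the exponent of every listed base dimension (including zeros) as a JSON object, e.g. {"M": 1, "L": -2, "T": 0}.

{"T": -3, "M": 4, "L": 1}

Exponent matrix [T,M,L] × [g,γ,m,F]:
  T: [-2 -1  0 -2]
  M: [ 0  0  1  1]
  L: [ 1  0  0  1]
  [T]: (-1)·-2+(1)·-1+(2)·0+(2)·-2 = -3
  [M]: (-1)·0+(1)·0+(2)·1+(2)·1 = 4
  [L]: (-1)·1+(1)·0+(2)·0+(2)·1 = 1
⇒ T^-3 M^4 L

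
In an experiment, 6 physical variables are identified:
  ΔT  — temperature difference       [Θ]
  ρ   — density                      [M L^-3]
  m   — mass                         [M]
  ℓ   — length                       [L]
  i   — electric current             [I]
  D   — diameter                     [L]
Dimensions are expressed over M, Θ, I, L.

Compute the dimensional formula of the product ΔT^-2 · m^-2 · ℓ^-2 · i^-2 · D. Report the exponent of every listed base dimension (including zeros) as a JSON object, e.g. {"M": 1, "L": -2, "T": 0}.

Dimensional matrix (M×Θ×I×L by ΔT×ρ×m×ℓ×i×D):
  M: [ 0  1  1  0  0  0]
  Θ: [ 1  0  0  0  0  0]
  I: [ 0  0  0  0  1  0]
  L: [ 0 -3  0  1  0  1]
  [M]: (-2)·0+(-2)·1+(-2)·0+(-2)·0+(1)·0 = -2
  [Θ]: (-2)·1+(-2)·0+(-2)·0+(-2)·0+(1)·0 = -2
  [I]: (-2)·0+(-2)·0+(-2)·0+(-2)·1+(1)·0 = -2
  [L]: (-2)·0+(-2)·0+(-2)·1+(-2)·0+(1)·1 = -1
⇒ M^-2 Θ^-2 I^-2 L^-1

{"M": -2, "Θ": -2, "I": -2, "L": -1}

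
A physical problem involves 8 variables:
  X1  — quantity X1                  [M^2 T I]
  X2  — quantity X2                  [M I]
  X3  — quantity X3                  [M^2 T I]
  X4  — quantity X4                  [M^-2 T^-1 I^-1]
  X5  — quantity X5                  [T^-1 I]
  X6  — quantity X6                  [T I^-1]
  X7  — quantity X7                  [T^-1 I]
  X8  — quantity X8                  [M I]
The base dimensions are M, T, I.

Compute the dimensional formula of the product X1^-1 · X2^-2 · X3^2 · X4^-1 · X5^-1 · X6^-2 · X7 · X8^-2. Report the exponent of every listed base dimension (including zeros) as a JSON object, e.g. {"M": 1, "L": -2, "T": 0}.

{"M": 0, "T": 0, "I": 0}

Exponent matrix [M,T,I] × [X1,X2,X3,X4,X5,X6,X7,X8]:
  M: [ 2  1  2 -2  0  0  0  1]
  T: [ 1  0  1 -1 -1  1 -1  0]
  I: [ 1  1  1 -1  1 -1  1  1]
  [M]: (-1)·2+(-2)·1+(2)·2+(-1)·-2+(-1)·0+(-2)·0+(1)·0+(-2)·1 = 0
  [T]: (-1)·1+(-2)·0+(2)·1+(-1)·-1+(-1)·-1+(-2)·1+(1)·-1+(-2)·0 = 0
  [I]: (-1)·1+(-2)·1+(2)·1+(-1)·-1+(-1)·1+(-2)·-1+(1)·1+(-2)·1 = 0
⇒ 1 (dimensionless)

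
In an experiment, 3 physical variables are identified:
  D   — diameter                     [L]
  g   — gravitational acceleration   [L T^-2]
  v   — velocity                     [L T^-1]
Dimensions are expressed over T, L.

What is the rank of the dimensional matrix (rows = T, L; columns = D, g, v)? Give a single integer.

Exponent matrix [T,L] × [D,g,v]:
  T: [ 0 -2 -1]
  L: [ 1  1  1]
RREF → pivots at {D,g} ⇒ r = 2

2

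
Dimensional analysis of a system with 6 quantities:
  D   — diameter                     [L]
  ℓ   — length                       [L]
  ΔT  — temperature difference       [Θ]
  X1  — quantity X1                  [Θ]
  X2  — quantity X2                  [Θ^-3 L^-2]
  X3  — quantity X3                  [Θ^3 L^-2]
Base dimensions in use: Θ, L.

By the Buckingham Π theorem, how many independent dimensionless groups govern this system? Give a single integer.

4

Dimensional matrix (Θ×L by D×ℓ×ΔT×X1×X2×X3):
  Θ: [ 0  0  1  1 -3  3]
  L: [ 1  1  0  0 -2 -2]
RREF → pivots at {D,ΔT} ⇒ r = 2
n=6, r=2 ⇒ 4 dimensionless groups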